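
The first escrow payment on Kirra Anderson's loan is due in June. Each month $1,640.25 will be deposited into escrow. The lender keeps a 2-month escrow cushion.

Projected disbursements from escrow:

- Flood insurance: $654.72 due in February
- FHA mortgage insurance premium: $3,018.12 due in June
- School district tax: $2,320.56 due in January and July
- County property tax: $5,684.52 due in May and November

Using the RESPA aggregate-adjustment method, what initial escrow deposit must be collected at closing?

$5,338.68

Cushion = 2 × $1,640.25 = $3,280.50
Trial balance (start $0, +$1,640.25 each month, − disbursements):
  Jun: +$1,640.25 − $3,018.12 → -$1,377.87
  Jul: +$1,640.25 − $2,320.56 → -$2,058.18
  Aug: +$1,640.25 → -$417.93
  Sep: +$1,640.25 → $1,222.32
  Oct: +$1,640.25 → $2,862.57
  Nov: +$1,640.25 − $5,684.52 → -$1,181.70
  Dec: +$1,640.25 → $458.55
  Jan: +$1,640.25 − $2,320.56 → -$221.76
  Feb: +$1,640.25 − $654.72 → $763.77
  Mar: +$1,640.25 → $2,404.02
  Apr: +$1,640.25 → $4,044.27
  May: +$1,640.25 − $5,684.52 → $0.00
Lowest trial balance = -$2,058.18 (Jul)
Initial deposit = cushion − low point = $3,280.50 − (-$2,058.18) = $5,338.68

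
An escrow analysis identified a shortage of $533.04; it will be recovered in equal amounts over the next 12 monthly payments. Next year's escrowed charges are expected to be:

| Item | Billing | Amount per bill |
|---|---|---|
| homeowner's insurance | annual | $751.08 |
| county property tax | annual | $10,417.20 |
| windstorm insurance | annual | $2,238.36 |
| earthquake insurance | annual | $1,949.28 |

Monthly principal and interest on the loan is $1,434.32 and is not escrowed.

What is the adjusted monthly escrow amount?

$1,324.08

Homeowner's insurance: $751.08/yr
County property tax: $10,417.20/yr
Windstorm insurance: $2,238.36/yr
Earthquake insurance: $1,949.28/yr
Yearly total = $15,355.92
Monthly = $15,355.92 / 12 = $1,279.66
Shortage spread = $533.04 ÷ 12 = $44.42/mo
New monthly escrow = $1,279.66 + $44.42 = $1,324.08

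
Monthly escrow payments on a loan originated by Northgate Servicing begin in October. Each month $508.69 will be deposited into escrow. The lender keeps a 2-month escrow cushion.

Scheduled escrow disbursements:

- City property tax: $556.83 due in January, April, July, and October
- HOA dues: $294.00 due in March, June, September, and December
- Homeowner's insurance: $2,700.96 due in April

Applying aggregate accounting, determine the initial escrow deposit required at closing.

Cushion = 2 × $508.69 = $1,017.38
Trial balance (start $0, +$508.69 each month, − disbursements):
  Oct: +$508.69 − $556.83 → -$48.14
  Nov: +$508.69 → $460.55
  Dec: +$508.69 − $294.00 → $675.24
  Jan: +$508.69 − $556.83 → $627.10
  Feb: +$508.69 → $1,135.79
  Mar: +$508.69 − $294.00 → $1,350.48
  Apr: +$508.69 − $3,257.79 → -$1,398.62
  May: +$508.69 → -$889.93
  Jun: +$508.69 − $294.00 → -$675.24
  Jul: +$508.69 − $556.83 → -$723.38
  Aug: +$508.69 → -$214.69
  Sep: +$508.69 − $294.00 → $0.00
Lowest trial balance = -$1,398.62 (Apr)
Initial deposit = cushion − low point = $1,017.38 − (-$1,398.62) = $2,416.00

$2,416.00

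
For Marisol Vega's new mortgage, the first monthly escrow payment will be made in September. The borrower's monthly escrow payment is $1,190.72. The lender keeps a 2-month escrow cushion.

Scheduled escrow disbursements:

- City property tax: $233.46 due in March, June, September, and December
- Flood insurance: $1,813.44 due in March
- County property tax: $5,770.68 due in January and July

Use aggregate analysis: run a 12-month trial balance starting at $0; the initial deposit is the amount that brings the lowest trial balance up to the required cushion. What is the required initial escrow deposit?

Cushion = 2 × $1,190.72 = $2,381.44
Trial balance (start $0, +$1,190.72 each month, − disbursements):
  Sep: +$1,190.72 − $233.46 → $957.26
  Oct: +$1,190.72 → $2,147.98
  Nov: +$1,190.72 → $3,338.70
  Dec: +$1,190.72 − $233.46 → $4,295.96
  Jan: +$1,190.72 − $5,770.68 → -$284.00
  Feb: +$1,190.72 → $906.72
  Mar: +$1,190.72 − $2,046.90 → $50.54
  Apr: +$1,190.72 → $1,241.26
  May: +$1,190.72 → $2,431.98
  Jun: +$1,190.72 − $233.46 → $3,389.24
  Jul: +$1,190.72 − $5,770.68 → -$1,190.72
  Aug: +$1,190.72 → $0.00
Lowest trial balance = -$1,190.72 (Jul)
Initial deposit = cushion − low point = $2,381.44 − (-$1,190.72) = $3,572.16

$3,572.16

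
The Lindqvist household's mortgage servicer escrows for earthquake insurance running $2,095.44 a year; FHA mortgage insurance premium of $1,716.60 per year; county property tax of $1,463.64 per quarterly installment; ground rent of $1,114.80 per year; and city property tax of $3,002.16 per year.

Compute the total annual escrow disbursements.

$13,783.56

Earthquake insurance: $2,095.44 per year
FHA mortgage insurance premium: $1,716.60 per year
County property tax: $1,463.64 × 4 = $5,854.56 per year
Ground rent: $1,114.80 per year
City property tax: $3,002.16 per year
Yearly total = $2,095.44 + $1,716.60 + $5,854.56 + $1,114.80 + $3,002.16 = $13,783.56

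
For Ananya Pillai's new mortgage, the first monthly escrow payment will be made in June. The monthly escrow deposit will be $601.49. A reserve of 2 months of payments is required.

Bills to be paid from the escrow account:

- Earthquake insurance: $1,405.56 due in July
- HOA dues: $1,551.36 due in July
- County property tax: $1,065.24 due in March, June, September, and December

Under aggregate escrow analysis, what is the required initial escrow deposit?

Cushion = 2 × $601.49 = $1,202.98
Trial balance (start $0, +$601.49 each month, − disbursements):
  Jun: +$601.49 − $1,065.24 → -$463.75
  Jul: +$601.49 − $2,956.92 → -$2,819.18
  Aug: +$601.49 → -$2,217.69
  Sep: +$601.49 − $1,065.24 → -$2,681.44
  Oct: +$601.49 → -$2,079.95
  Nov: +$601.49 → -$1,478.46
  Dec: +$601.49 − $1,065.24 → -$1,942.21
  Jan: +$601.49 → -$1,340.72
  Feb: +$601.49 → -$739.23
  Mar: +$601.49 − $1,065.24 → -$1,202.98
  Apr: +$601.49 → -$601.49
  May: +$601.49 → $0.00
Lowest trial balance = -$2,819.18 (Jul)
Initial deposit = cushion − low point = $1,202.98 − (-$2,819.18) = $4,022.16

$4,022.16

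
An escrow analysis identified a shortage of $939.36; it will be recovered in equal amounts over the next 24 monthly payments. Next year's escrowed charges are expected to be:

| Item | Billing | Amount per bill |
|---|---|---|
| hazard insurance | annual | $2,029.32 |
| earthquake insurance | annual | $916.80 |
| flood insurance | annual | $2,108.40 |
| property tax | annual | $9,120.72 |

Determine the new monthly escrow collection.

Hazard insurance — $2,029.32/yr
Earthquake insurance — $916.80/yr
Flood insurance — $2,108.40/yr
Property tax — $9,120.72/yr
Combined annual = $14,175.24
Base monthly escrow = $14,175.24 / 12 = $1,181.27
Shortage per month = $939.36 / 24 = $39.14
New monthly escrow = $1,181.27 + $39.14 = $1,220.41

$1,220.41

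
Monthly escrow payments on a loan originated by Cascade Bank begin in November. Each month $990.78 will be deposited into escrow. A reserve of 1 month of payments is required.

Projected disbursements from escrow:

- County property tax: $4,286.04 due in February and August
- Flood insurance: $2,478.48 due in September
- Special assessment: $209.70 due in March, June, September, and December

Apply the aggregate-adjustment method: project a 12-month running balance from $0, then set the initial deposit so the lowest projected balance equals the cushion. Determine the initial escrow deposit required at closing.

$1,981.56

Cushion = 1 × $990.78 = $990.78
Trial balance (start $0, +$990.78 each month, − disbursements):
  Nov: +$990.78 → $990.78
  Dec: +$990.78 − $209.70 → $1,771.86
  Jan: +$990.78 → $2,762.64
  Feb: +$990.78 − $4,286.04 → -$532.62
  Mar: +$990.78 − $209.70 → $248.46
  Apr: +$990.78 → $1,239.24
  May: +$990.78 → $2,230.02
  Jun: +$990.78 − $209.70 → $3,011.10
  Jul: +$990.78 → $4,001.88
  Aug: +$990.78 − $4,286.04 → $706.62
  Sep: +$990.78 − $2,688.18 → -$990.78
  Oct: +$990.78 → $0.00
Lowest trial balance = -$990.78 (Sep)
Initial deposit = cushion − low point = $990.78 − (-$990.78) = $1,981.56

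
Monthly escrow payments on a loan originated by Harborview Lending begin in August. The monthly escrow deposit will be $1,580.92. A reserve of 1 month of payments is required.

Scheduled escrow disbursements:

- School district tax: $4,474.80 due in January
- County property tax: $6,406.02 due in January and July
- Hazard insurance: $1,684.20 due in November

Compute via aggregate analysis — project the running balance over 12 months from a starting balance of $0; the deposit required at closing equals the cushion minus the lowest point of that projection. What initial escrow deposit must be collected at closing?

Cushion = 1 × $1,580.92 = $1,580.92
Trial balance (start $0, +$1,580.92 each month, − disbursements):
  Aug: +$1,580.92 → $1,580.92
  Sep: +$1,580.92 → $3,161.84
  Oct: +$1,580.92 → $4,742.76
  Nov: +$1,580.92 − $1,684.20 → $4,639.48
  Dec: +$1,580.92 → $6,220.40
  Jan: +$1,580.92 − $10,880.82 → -$3,079.50
  Feb: +$1,580.92 → -$1,498.58
  Mar: +$1,580.92 → $82.34
  Apr: +$1,580.92 → $1,663.26
  May: +$1,580.92 → $3,244.18
  Jun: +$1,580.92 → $4,825.10
  Jul: +$1,580.92 − $6,406.02 → $0.00
Lowest trial balance = -$3,079.50 (Jan)
Initial deposit = cushion − low point = $1,580.92 − (-$3,079.50) = $4,660.42

$4,660.42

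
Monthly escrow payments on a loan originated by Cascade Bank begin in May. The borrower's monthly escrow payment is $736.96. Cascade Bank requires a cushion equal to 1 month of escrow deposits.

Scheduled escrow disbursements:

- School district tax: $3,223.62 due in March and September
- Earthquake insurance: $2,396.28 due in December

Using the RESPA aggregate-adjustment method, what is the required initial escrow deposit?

Cushion = 1 × $736.96 = $736.96
Trial balance (start $0, +$736.96 each month, − disbursements):
  May: +$736.96 → $736.96
  Jun: +$736.96 → $1,473.92
  Jul: +$736.96 → $2,210.88
  Aug: +$736.96 → $2,947.84
  Sep: +$736.96 − $3,223.62 → $461.18
  Oct: +$736.96 → $1,198.14
  Nov: +$736.96 → $1,935.10
  Dec: +$736.96 − $2,396.28 → $275.78
  Jan: +$736.96 → $1,012.74
  Feb: +$736.96 → $1,749.70
  Mar: +$736.96 − $3,223.62 → -$736.96
  Apr: +$736.96 → $0.00
Lowest trial balance = -$736.96 (Mar)
Initial deposit = cushion − low point = $736.96 − (-$736.96) = $1,473.92

$1,473.92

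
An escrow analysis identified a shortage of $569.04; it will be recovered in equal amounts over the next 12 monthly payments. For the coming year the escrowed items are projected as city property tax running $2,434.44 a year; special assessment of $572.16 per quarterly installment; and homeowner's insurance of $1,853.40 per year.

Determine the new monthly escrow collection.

City property tax: $2,434.44/yr
Special assessment: $572.16 × 4 = $2,288.64/yr
Homeowner's insurance: $1,853.40/yr
Combined annual = $6,576.48
Base monthly escrow = $6,576.48 / 12 = $548.04
Shortage spread = $569.04 ÷ 12 = $47.42/mo
Adjusted monthly = $548.04 + $47.42 = $595.46

$595.46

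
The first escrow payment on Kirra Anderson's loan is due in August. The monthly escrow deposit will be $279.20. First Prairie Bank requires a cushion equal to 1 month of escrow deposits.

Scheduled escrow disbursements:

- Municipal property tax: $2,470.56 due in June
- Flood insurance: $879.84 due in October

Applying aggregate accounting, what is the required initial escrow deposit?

$558.40

Cushion = 1 × $279.20 = $279.20
Trial balance (start $0, +$279.20 each month, − disbursements):
  Aug: +$279.20 → $279.20
  Sep: +$279.20 → $558.40
  Oct: +$279.20 − $879.84 → -$42.24
  Nov: +$279.20 → $236.96
  Dec: +$279.20 → $516.16
  Jan: +$279.20 → $795.36
  Feb: +$279.20 → $1,074.56
  Mar: +$279.20 → $1,353.76
  Apr: +$279.20 → $1,632.96
  May: +$279.20 → $1,912.16
  Jun: +$279.20 − $2,470.56 → -$279.20
  Jul: +$279.20 → $0.00
Lowest trial balance = -$279.20 (Jun)
Initial deposit = cushion − low point = $279.20 − (-$279.20) = $558.40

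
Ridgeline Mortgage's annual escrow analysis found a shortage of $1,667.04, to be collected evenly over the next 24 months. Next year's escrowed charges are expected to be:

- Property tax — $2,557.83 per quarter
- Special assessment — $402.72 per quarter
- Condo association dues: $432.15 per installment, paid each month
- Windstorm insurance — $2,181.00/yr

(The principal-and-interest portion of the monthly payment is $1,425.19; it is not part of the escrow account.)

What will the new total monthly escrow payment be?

$1,670.21

Property tax = $2,557.83 × 4 = $10,231.32 per year
Special assessment = $402.72 × 4 = $1,610.88 per year
Condo association dues = $432.15 × 12 = $5,185.80 per year
Windstorm insurance = $2,181.00 per year
Total per year = $10,231.32 + $1,610.88 + $5,185.80 + $2,181.00 = $19,209.00
Monthly escrow = $19,209.00 / 12 = $1,600.75
Shortage spread = $1,667.04 / 24 = $69.46/mo
Adjusted monthly = $1,600.75 + $69.46 = $1,670.21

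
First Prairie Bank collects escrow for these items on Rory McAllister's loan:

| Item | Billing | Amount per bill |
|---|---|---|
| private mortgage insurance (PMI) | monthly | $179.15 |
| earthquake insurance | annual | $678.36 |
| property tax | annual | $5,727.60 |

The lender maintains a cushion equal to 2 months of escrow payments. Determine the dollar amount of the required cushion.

$1,425.96

Private mortgage insurance (PMI): $179.15 × 12 = $2,149.80
Earthquake insurance: $678.36
Property tax: $5,727.60
Total annual escrow = $8,555.76
Per month = $8,555.76 ÷ 12 = $712.98
Required cushion = 2 × $712.98 = $1,425.96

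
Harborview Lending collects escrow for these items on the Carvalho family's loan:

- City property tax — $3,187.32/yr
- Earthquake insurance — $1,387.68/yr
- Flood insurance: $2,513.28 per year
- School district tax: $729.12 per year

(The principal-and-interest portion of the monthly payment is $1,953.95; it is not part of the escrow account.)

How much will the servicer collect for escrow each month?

City property tax: $3,187.32
Earthquake insurance: $1,387.68
Flood insurance: $2,513.28
School district tax: $729.12
Yearly total = $3,187.32 + $1,387.68 + $2,513.28 + $729.12 = $7,817.40
Monthly escrow = $7,817.40 ÷ 12 = $651.45

$651.45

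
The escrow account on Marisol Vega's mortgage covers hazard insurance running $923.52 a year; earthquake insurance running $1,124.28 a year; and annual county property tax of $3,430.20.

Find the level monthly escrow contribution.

Hazard insurance: $923.52
Earthquake insurance: $1,124.28
County property tax: $3,430.20
Combined annual = $5,478.00
Monthly = $5,478.00 / 12 = $456.50

$456.50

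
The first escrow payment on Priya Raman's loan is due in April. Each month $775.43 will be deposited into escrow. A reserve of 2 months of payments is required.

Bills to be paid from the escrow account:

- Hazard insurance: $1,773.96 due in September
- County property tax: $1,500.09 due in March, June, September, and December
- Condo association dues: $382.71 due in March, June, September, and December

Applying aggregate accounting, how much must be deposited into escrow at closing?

$2,437.84

Cushion = 2 × $775.43 = $1,550.86
Trial balance (start $0, +$775.43 each month, − disbursements):
  Apr: +$775.43 → $775.43
  May: +$775.43 → $1,550.86
  Jun: +$775.43 − $1,882.80 → $443.49
  Jul: +$775.43 → $1,218.92
  Aug: +$775.43 → $1,994.35
  Sep: +$775.43 − $3,656.76 → -$886.98
  Oct: +$775.43 → -$111.55
  Nov: +$775.43 → $663.88
  Dec: +$775.43 − $1,882.80 → -$443.49
  Jan: +$775.43 → $331.94
  Feb: +$775.43 → $1,107.37
  Mar: +$775.43 − $1,882.80 → $0.00
Lowest trial balance = -$886.98 (Sep)
Initial deposit = cushion − low point = $1,550.86 − (-$886.98) = $2,437.84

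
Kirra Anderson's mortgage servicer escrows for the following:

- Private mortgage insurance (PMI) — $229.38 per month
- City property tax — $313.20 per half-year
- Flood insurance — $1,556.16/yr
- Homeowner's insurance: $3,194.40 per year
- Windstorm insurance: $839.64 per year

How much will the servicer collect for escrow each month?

Private mortgage insurance (PMI) = $229.38 × 12 = $2,752.56
City property tax = $313.20 × 2 = $626.40
Flood insurance = $1,556.16
Homeowner's insurance = $3,194.40
Windstorm insurance = $839.64
Total per year = $8,969.16
Monthly = $8,969.16 ÷ 12 = $747.43

$747.43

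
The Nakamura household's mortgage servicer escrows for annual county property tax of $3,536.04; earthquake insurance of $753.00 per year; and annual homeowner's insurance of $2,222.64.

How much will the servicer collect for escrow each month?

County property tax: $3,536.04 annually
Earthquake insurance: $753.00 annually
Homeowner's insurance: $2,222.64 annually
Combined annual = $6,511.68
Per month = $6,511.68 ÷ 12 = $542.64

$542.64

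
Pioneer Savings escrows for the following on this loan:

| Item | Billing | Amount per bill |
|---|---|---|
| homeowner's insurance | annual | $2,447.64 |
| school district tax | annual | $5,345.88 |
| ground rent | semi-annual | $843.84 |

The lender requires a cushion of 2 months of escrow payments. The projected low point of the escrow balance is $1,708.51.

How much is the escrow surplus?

Homeowner's insurance: $2,447.64
School district tax: $5,345.88
Ground rent: $843.84 × 2 = $1,687.68
Annual escrow total = $2,447.64 + $5,345.88 + $1,687.68 = $9,481.20
Per month = $9,481.20 ÷ 12 = $790.10
Required reserve = 2 × $790.10 = $1,580.20
Excess over cushion: $1,708.51 − $1,580.20 = $128.31

$128.31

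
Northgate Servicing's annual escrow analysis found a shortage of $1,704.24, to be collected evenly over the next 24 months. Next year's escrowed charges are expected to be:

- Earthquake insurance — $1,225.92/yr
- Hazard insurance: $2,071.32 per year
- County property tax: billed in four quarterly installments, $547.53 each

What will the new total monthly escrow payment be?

Earthquake insurance — $1,225.92/yr
Hazard insurance — $2,071.32/yr
County property tax — $547.53 × 4 = $2,190.12/yr
Yearly total = $5,487.36
Monthly = $5,487.36 ÷ 12 = $457.28
Monthly shortage recovery: $1,704.24 ÷ 24 = $71.01
Adjusted monthly = $457.28 + $71.01 = $528.29

$528.29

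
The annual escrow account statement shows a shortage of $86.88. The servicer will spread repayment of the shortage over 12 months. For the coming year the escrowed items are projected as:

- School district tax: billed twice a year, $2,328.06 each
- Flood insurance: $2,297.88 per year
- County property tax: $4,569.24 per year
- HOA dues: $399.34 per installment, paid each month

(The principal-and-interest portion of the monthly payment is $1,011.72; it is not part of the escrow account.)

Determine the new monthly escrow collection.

$1,366.85

School district tax: $2,328.06 × 2 = $4,656.12
Flood insurance: $2,297.88
County property tax: $4,569.24
HOA dues: $399.34 × 12 = $4,792.08
Combined annual = $4,656.12 + $2,297.88 + $4,569.24 + $4,792.08 = $16,315.32
Monthly escrow = $16,315.32 ÷ 12 = $1,359.61
Shortage spread = $86.88 ÷ 12 = $7.24/mo
New monthly escrow = $1,359.61 + $7.24 = $1,366.85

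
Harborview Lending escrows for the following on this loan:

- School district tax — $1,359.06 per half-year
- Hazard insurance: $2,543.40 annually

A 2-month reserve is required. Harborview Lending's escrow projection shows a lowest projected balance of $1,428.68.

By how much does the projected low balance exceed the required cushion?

School district tax: $1,359.06 × 2 = $2,718.12/yr
Hazard insurance: $2,543.40/yr
Combined annual = $5,261.52
Base monthly escrow = $5,261.52 ÷ 12 = $438.46
Required reserve = 2 × $438.46 = $876.92
Surplus = $1,428.68 − $876.92 = $551.76

$551.76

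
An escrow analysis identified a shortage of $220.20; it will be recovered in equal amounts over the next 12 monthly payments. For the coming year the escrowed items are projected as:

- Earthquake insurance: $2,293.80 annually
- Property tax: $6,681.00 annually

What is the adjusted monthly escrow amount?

Earthquake insurance — $2,293.80 per year
Property tax — $6,681.00 per year
Total per year = $2,293.80 + $6,681.00 = $8,974.80
Monthly = $8,974.80 ÷ 12 = $747.90
Shortage spread = $220.20 / 12 = $18.35/mo
Adjusted monthly = $747.90 + $18.35 = $766.25

$766.25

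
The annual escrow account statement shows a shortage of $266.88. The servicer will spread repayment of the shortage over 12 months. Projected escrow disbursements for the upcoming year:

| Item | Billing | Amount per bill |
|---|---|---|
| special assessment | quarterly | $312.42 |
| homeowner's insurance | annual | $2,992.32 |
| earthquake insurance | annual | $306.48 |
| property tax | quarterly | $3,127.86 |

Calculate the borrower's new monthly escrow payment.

Special assessment: $312.42 × 4 = $1,249.68/yr
Homeowner's insurance: $2,992.32/yr
Earthquake insurance: $306.48/yr
Property tax: $3,127.86 × 4 = $12,511.44/yr
Yearly total = $17,059.92
Base monthly escrow = $17,059.92 / 12 = $1,421.66
Shortage per month = $266.88 ÷ 12 = $22.24
Adjusted monthly = $1,421.66 + $22.24 = $1,443.90

$1,443.90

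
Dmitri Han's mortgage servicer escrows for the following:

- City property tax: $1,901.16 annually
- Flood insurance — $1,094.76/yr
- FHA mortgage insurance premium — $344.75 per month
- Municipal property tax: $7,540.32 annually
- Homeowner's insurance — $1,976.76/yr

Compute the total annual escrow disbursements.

$16,650.00

City property tax — $1,901.16
Flood insurance — $1,094.76
FHA mortgage insurance premium — $344.75 × 12 = $4,137.00
Municipal property tax — $7,540.32
Homeowner's insurance — $1,976.76
Total per year = $16,650.00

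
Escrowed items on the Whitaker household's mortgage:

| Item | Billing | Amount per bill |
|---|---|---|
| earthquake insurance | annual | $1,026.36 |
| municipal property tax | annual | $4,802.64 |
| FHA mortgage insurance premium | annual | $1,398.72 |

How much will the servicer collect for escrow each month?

$602.31

Earthquake insurance — $1,026.36 annually
Municipal property tax — $4,802.64 annually
FHA mortgage insurance premium — $1,398.72 annually
Yearly total = $1,026.36 + $4,802.64 + $1,398.72 = $7,227.72
Base monthly escrow = $7,227.72 ÷ 12 = $602.31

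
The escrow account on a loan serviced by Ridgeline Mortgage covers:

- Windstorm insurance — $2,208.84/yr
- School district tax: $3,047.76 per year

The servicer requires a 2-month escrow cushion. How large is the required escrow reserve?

$876.10

Windstorm insurance: $2,208.84/yr
School district tax: $3,047.76/yr
Yearly total = $2,208.84 + $3,047.76 = $5,256.60
Per month = $5,256.60 ÷ 12 = $438.05
Required cushion = 2 × $438.05 = $876.10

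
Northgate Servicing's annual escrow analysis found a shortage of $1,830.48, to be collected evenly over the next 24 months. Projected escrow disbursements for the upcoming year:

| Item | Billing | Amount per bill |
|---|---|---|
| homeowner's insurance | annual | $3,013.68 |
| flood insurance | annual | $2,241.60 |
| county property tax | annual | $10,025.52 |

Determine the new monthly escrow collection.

$1,349.67

Homeowner's insurance: $3,013.68 annually
Flood insurance: $2,241.60 annually
County property tax: $10,025.52 annually
Yearly total = $3,013.68 + $2,241.60 + $10,025.52 = $15,280.80
Monthly escrow = $15,280.80 ÷ 12 = $1,273.40
Shortage spread = $1,830.48 / 24 = $76.27/mo
New monthly escrow = $1,273.40 + $76.27 = $1,349.67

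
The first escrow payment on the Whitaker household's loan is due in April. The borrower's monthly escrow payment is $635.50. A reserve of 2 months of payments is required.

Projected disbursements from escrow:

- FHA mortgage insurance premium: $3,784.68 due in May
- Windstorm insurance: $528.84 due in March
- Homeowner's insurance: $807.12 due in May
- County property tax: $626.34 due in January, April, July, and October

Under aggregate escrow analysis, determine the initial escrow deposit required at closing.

Cushion = 2 × $635.50 = $1,271.00
Trial balance (start $0, +$635.50 each month, − disbursements):
  Apr: +$635.50 − $626.34 → $9.16
  May: +$635.50 − $4,591.80 → -$3,947.14
  Jun: +$635.50 → -$3,311.64
  Jul: +$635.50 − $626.34 → -$3,302.48
  Aug: +$635.50 → -$2,666.98
  Sep: +$635.50 → -$2,031.48
  Oct: +$635.50 − $626.34 → -$2,022.32
  Nov: +$635.50 → -$1,386.82
  Dec: +$635.50 → -$751.32
  Jan: +$635.50 − $626.34 → -$742.16
  Feb: +$635.50 → -$106.66
  Mar: +$635.50 − $528.84 → $0.00
Lowest trial balance = -$3,947.14 (May)
Initial deposit = cushion − low point = $1,271.00 − (-$3,947.14) = $5,218.14

$5,218.14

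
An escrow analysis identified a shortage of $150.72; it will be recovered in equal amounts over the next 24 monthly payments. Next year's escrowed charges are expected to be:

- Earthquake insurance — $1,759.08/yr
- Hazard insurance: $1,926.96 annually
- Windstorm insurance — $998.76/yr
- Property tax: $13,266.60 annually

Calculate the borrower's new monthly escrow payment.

$1,502.23

Earthquake insurance = $1,759.08 per year
Hazard insurance = $1,926.96 per year
Windstorm insurance = $998.76 per year
Property tax = $13,266.60 per year
Total annual escrow = $17,951.40
Base monthly escrow = $17,951.40 ÷ 12 = $1,495.95
Shortage per month = $150.72 / 24 = $6.28
New monthly escrow = $1,495.95 + $6.28 = $1,502.23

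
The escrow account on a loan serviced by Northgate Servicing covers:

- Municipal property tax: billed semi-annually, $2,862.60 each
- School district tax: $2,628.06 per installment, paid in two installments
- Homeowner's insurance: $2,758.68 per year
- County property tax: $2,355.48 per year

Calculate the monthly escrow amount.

Municipal property tax = $2,862.60 × 2 = $5,725.20
School district tax = $2,628.06 × 2 = $5,256.12
Homeowner's insurance = $2,758.68
County property tax = $2,355.48
Yearly total = $16,095.48
Per month = $16,095.48 / 12 = $1,341.29

$1,341.29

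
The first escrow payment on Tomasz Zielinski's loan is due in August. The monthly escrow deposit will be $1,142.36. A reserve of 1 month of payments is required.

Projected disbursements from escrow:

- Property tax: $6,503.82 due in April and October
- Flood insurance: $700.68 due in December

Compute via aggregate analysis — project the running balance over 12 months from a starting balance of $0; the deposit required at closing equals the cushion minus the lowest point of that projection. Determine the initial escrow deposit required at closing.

$4,569.44

Cushion = 1 × $1,142.36 = $1,142.36
Trial balance (start $0, +$1,142.36 each month, − disbursements):
  Aug: +$1,142.36 → $1,142.36
  Sep: +$1,142.36 → $2,284.72
  Oct: +$1,142.36 − $6,503.82 → -$3,076.74
  Nov: +$1,142.36 → -$1,934.38
  Dec: +$1,142.36 − $700.68 → -$1,492.70
  Jan: +$1,142.36 → -$350.34
  Feb: +$1,142.36 → $792.02
  Mar: +$1,142.36 → $1,934.38
  Apr: +$1,142.36 − $6,503.82 → -$3,427.08
  May: +$1,142.36 → -$2,284.72
  Jun: +$1,142.36 → -$1,142.36
  Jul: +$1,142.36 → $0.00
Lowest trial balance = -$3,427.08 (Apr)
Initial deposit = cushion − low point = $1,142.36 − (-$3,427.08) = $4,569.44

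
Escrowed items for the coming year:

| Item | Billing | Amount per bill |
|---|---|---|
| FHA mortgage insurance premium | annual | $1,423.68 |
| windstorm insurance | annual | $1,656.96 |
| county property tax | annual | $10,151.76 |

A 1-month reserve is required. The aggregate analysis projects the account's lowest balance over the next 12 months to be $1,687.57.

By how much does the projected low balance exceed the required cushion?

FHA mortgage insurance premium = $1,423.68
Windstorm insurance = $1,656.96
County property tax = $10,151.76
Total annual escrow = $1,423.68 + $1,656.96 + $10,151.76 = $13,232.40
Base monthly escrow = $13,232.40 / 12 = $1,102.70
Cushion = 1 × $1,102.70 = $1,102.70
Excess over cushion: $1,687.57 − $1,102.70 = $584.87

$584.87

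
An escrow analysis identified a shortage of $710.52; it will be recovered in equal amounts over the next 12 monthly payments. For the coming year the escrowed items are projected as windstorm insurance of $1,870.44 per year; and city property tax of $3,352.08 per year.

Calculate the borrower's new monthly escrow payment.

Windstorm insurance = $1,870.44 annually
City property tax = $3,352.08 annually
Total annual escrow = $5,222.52
Monthly escrow = $5,222.52 ÷ 12 = $435.21
Monthly shortage recovery: $710.52 / 12 = $59.21
Adjusted monthly = $435.21 + $59.21 = $494.42

$494.42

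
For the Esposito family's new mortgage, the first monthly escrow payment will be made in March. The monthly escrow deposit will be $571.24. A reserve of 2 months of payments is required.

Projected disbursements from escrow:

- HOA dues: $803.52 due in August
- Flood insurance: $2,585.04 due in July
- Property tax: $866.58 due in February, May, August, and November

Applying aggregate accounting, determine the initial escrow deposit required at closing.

$2,836.76

Cushion = 2 × $571.24 = $1,142.48
Trial balance (start $0, +$571.24 each month, − disbursements):
  Mar: +$571.24 → $571.24
  Apr: +$571.24 → $1,142.48
  May: +$571.24 − $866.58 → $847.14
  Jun: +$571.24 → $1,418.38
  Jul: +$571.24 − $2,585.04 → -$595.42
  Aug: +$571.24 − $1,670.10 → -$1,694.28
  Sep: +$571.24 → -$1,123.04
  Oct: +$571.24 → -$551.80
  Nov: +$571.24 − $866.58 → -$847.14
  Dec: +$571.24 → -$275.90
  Jan: +$571.24 → $295.34
  Feb: +$571.24 − $866.58 → $0.00
Lowest trial balance = -$1,694.28 (Aug)
Initial deposit = cushion − low point = $1,142.48 − (-$1,694.28) = $2,836.76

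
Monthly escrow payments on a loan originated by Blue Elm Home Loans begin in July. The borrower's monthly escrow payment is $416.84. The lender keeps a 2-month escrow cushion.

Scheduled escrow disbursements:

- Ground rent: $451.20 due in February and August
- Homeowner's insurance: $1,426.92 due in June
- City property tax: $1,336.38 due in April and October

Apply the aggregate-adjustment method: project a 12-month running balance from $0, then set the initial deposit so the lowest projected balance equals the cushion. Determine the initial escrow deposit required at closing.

$953.90

Cushion = 2 × $416.84 = $833.68
Trial balance (start $0, +$416.84 each month, − disbursements):
  Jul: +$416.84 → $416.84
  Aug: +$416.84 − $451.20 → $382.48
  Sep: +$416.84 → $799.32
  Oct: +$416.84 − $1,336.38 → -$120.22
  Nov: +$416.84 → $296.62
  Dec: +$416.84 → $713.46
  Jan: +$416.84 → $1,130.30
  Feb: +$416.84 − $451.20 → $1,095.94
  Mar: +$416.84 → $1,512.78
  Apr: +$416.84 − $1,336.38 → $593.24
  May: +$416.84 → $1,010.08
  Jun: +$416.84 − $1,426.92 → $0.00
Lowest trial balance = -$120.22 (Oct)
Initial deposit = cushion − low point = $833.68 − (-$120.22) = $953.90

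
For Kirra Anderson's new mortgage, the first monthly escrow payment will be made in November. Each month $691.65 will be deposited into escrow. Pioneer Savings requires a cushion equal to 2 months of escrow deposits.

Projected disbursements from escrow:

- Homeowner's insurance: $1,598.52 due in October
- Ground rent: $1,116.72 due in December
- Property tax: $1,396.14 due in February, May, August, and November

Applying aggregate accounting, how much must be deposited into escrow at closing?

Cushion = 2 × $691.65 = $1,383.30
Trial balance (start $0, +$691.65 each month, − disbursements):
  Nov: +$691.65 − $1,396.14 → -$704.49
  Dec: +$691.65 − $1,116.72 → -$1,129.56
  Jan: +$691.65 → -$437.91
  Feb: +$691.65 − $1,396.14 → -$1,142.40
  Mar: +$691.65 → -$450.75
  Apr: +$691.65 → $240.90
  May: +$691.65 − $1,396.14 → -$463.59
  Jun: +$691.65 → $228.06
  Jul: +$691.65 → $919.71
  Aug: +$691.65 − $1,396.14 → $215.22
  Sep: +$691.65 → $906.87
  Oct: +$691.65 − $1,598.52 → $0.00
Lowest trial balance = -$1,142.40 (Feb)
Initial deposit = cushion − low point = $1,383.30 − (-$1,142.40) = $2,525.70

$2,525.70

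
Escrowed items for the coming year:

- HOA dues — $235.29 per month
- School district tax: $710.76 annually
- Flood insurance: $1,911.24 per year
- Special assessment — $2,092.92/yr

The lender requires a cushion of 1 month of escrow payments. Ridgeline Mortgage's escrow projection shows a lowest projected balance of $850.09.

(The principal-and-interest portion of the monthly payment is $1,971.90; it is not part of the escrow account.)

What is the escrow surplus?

HOA dues = $235.29 × 12 = $2,823.48 annually
School district tax = $710.76 annually
Flood insurance = $1,911.24 annually
Special assessment = $2,092.92 annually
Yearly total = $7,538.40
Base monthly escrow = $7,538.40 ÷ 12 = $628.20
Required reserve = 1 × $628.20 = $628.20
Excess over cushion: $850.09 − $628.20 = $221.89

$221.89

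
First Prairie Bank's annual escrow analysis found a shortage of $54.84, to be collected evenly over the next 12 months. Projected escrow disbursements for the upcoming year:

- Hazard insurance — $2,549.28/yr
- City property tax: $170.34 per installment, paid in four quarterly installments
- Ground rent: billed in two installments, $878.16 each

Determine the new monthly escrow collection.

Hazard insurance: $2,549.28 per year
City property tax: $170.34 × 4 = $681.36 per year
Ground rent: $878.16 × 2 = $1,756.32 per year
Combined annual = $2,549.28 + $681.36 + $1,756.32 = $4,986.96
Per month = $4,986.96 ÷ 12 = $415.58
Monthly shortage recovery: $54.84 / 12 = $4.57
New monthly escrow = $415.58 + $4.57 = $420.15

$420.15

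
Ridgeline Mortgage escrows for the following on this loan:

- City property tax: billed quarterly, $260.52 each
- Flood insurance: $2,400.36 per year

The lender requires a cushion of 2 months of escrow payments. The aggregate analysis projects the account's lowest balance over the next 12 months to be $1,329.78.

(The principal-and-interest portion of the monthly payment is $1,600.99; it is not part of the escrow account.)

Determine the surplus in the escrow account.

$756.04

City property tax — $260.52 × 4 = $1,042.08/yr
Flood insurance — $2,400.36/yr
Combined annual = $3,442.44
Base monthly escrow = $3,442.44 / 12 = $286.87
Required cushion = 2 × $286.87 = $573.74
Excess over cushion: $1,329.78 − $573.74 = $756.04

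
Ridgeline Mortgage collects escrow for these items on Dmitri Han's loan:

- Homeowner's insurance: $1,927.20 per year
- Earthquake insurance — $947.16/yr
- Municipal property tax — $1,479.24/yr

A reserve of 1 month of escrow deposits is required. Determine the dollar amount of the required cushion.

$362.80

Homeowner's insurance — $1,927.20 annually
Earthquake insurance — $947.16 annually
Municipal property tax — $1,479.24 annually
Total per year = $1,927.20 + $947.16 + $1,479.24 = $4,353.60
Per month = $4,353.60 / 12 = $362.80
Cushion = 1 × $362.80 = $362.80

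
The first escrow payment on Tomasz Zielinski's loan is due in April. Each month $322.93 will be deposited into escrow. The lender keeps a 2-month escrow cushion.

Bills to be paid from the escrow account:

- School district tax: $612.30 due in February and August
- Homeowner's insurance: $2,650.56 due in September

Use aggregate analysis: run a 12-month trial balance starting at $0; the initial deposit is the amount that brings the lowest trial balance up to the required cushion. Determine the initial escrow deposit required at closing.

Cushion = 2 × $322.93 = $645.86
Trial balance (start $0, +$322.93 each month, − disbursements):
  Apr: +$322.93 → $322.93
  May: +$322.93 → $645.86
  Jun: +$322.93 → $968.79
  Jul: +$322.93 → $1,291.72
  Aug: +$322.93 − $612.30 → $1,002.35
  Sep: +$322.93 − $2,650.56 → -$1,325.28
  Oct: +$322.93 → -$1,002.35
  Nov: +$322.93 → -$679.42
  Dec: +$322.93 → -$356.49
  Jan: +$322.93 → -$33.56
  Feb: +$322.93 − $612.30 → -$322.93
  Mar: +$322.93 → $0.00
Lowest trial balance = -$1,325.28 (Sep)
Initial deposit = cushion − low point = $645.86 − (-$1,325.28) = $1,971.14

$1,971.14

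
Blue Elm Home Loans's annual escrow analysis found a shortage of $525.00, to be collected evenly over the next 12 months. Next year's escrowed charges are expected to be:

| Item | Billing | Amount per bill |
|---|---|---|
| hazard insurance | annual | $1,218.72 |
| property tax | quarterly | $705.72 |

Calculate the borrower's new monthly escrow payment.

Hazard insurance = $1,218.72
Property tax = $705.72 × 4 = $2,822.88
Total per year = $4,041.60
Monthly escrow = $4,041.60 ÷ 12 = $336.80
Shortage spread = $525.00 / 12 = $43.75/mo
Adjusted monthly = $336.80 + $43.75 = $380.55

$380.55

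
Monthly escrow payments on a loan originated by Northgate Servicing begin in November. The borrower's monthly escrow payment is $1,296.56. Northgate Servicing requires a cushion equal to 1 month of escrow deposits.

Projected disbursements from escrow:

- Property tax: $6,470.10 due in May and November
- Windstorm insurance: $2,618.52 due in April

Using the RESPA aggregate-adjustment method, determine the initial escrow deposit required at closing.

Cushion = 1 × $1,296.56 = $1,296.56
Trial balance (start $0, +$1,296.56 each month, − disbursements):
  Nov: +$1,296.56 − $6,470.10 → -$5,173.54
  Dec: +$1,296.56 → -$3,876.98
  Jan: +$1,296.56 → -$2,580.42
  Feb: +$1,296.56 → -$1,283.86
  Mar: +$1,296.56 → $12.70
  Apr: +$1,296.56 − $2,618.52 → -$1,309.26
  May: +$1,296.56 − $6,470.10 → -$6,482.80
  Jun: +$1,296.56 → -$5,186.24
  Jul: +$1,296.56 → -$3,889.68
  Aug: +$1,296.56 → -$2,593.12
  Sep: +$1,296.56 → -$1,296.56
  Oct: +$1,296.56 → $0.00
Lowest trial balance = -$6,482.80 (May)
Initial deposit = cushion − low point = $1,296.56 − (-$6,482.80) = $7,779.36

$7,779.36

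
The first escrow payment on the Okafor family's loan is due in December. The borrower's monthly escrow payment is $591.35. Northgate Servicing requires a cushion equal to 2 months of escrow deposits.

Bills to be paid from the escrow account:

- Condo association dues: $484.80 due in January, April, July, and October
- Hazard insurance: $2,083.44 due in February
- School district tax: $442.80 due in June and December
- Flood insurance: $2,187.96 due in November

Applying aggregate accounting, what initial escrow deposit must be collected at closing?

Cushion = 2 × $591.35 = $1,182.70
Trial balance (start $0, +$591.35 each month, − disbursements):
  Dec: +$591.35 − $442.80 → $148.55
  Jan: +$591.35 − $484.80 → $255.10
  Feb: +$591.35 − $2,083.44 → -$1,236.99
  Mar: +$591.35 → -$645.64
  Apr: +$591.35 − $484.80 → -$539.09
  May: +$591.35 → $52.26
  Jun: +$591.35 − $442.80 → $200.81
  Jul: +$591.35 − $484.80 → $307.36
  Aug: +$591.35 → $898.71
  Sep: +$591.35 → $1,490.06
  Oct: +$591.35 − $484.80 → $1,596.61
  Nov: +$591.35 − $2,187.96 → $0.00
Lowest trial balance = -$1,236.99 (Feb)
Initial deposit = cushion − low point = $1,182.70 − (-$1,236.99) = $2,419.69

$2,419.69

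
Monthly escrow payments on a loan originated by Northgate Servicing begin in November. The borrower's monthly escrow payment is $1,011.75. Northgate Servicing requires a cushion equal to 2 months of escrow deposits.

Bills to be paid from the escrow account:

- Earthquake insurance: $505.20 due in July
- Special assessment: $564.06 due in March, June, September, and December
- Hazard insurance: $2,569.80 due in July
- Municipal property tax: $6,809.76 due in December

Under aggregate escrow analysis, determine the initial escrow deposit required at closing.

$7,373.82

Cushion = 2 × $1,011.75 = $2,023.50
Trial balance (start $0, +$1,011.75 each month, − disbursements):
  Nov: +$1,011.75 → $1,011.75
  Dec: +$1,011.75 − $7,373.82 → -$5,350.32
  Jan: +$1,011.75 → -$4,338.57
  Feb: +$1,011.75 → -$3,326.82
  Mar: +$1,011.75 − $564.06 → -$2,879.13
  Apr: +$1,011.75 → -$1,867.38
  May: +$1,011.75 → -$855.63
  Jun: +$1,011.75 − $564.06 → -$407.94
  Jul: +$1,011.75 − $3,075.00 → -$2,471.19
  Aug: +$1,011.75 → -$1,459.44
  Sep: +$1,011.75 − $564.06 → -$1,011.75
  Oct: +$1,011.75 → $0.00
Lowest trial balance = -$5,350.32 (Dec)
Initial deposit = cushion − low point = $2,023.50 − (-$5,350.32) = $7,373.82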